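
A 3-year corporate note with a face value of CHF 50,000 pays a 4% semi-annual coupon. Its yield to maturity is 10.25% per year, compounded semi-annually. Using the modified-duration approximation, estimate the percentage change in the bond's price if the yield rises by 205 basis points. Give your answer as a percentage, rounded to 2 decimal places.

-5.54%

Periodic yield y = 0.05125. Modified duration first:
  t   CF        PV=CF/(1+0.05125)^t    t·PV
  1     1,000.00       951.2485       951.2485
  2     1,000.00       904.8737     1,809.7475
  3     1,000.00       860.7598     2,582.2794
  4     1,000.00       818.7965     3,275.1859
  5     1,000.00       778.8789     3,894.3947
  6    51,000.00    37,786.2787   226,717.6721
  Σ                 42,100.8361   239,230.5280
P = 42,100.8361; D_Mac = 5.68232 half-year periods = 2.84116 yrs; D_mod = 2.84116/(1+0.05125) = 2.70265 yrs.
ΔP/P ≈ -D_mod · Δy = -2.70265 × (+0.0205) = -0.055404 = -5.5404%.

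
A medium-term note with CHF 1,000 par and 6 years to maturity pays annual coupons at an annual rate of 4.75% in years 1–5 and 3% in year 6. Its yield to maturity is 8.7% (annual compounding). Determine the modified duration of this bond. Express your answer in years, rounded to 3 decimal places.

Periodic yield y = 0.087. First find Macaulay duration:
  t   CF        PV=CF/(1+0.087)^t    t·PV
  1        47.50        43.6983        43.6983
  2        47.50        40.2008        80.4016
  3        47.50        36.9832       110.9497
  4        47.50        34.0232       136.0929
  5        47.50        31.3001       156.5006
  6     1,030.00       624.3958     3,746.3747
  Σ                    810.6014     4,274.0177
P = 810.6014; Macaulay duration = 4,274.0177 / 810.6014 = 5.27265 years.
Modified duration = D_Mac / (1 + y) = 5.27265 / 1.087 = 4.85064 years.

4.851 years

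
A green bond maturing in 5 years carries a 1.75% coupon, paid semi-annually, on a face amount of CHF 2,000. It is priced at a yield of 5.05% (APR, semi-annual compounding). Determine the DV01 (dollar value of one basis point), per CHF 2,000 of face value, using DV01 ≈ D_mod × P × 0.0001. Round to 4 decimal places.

CHF 0.7996

Periodic yield y = 0.02525.
  t   CF        PV=CF/(1+0.02525)^t    t·PV
  1        17.50        17.0690        17.0690
  2        17.50        16.6486        33.2973
  3        17.50        16.2386        48.7158
  4        17.50        15.8387        63.3547
  5        17.50        15.4486        77.2430
  6        17.50        15.0681        90.4088
  7        17.50        14.6970       102.8792
  8        17.50        14.3351       114.6806
  9        17.50        13.9820       125.8382
  10    2,017.50     1,572.2289    15,722.2886
  Σ                  1,711.5546    16,395.7752
P = 1,711.5546; D_Mac = 9.57946 half-year periods = 4.78973 yrs; D_mod = 4.67177 yrs.
DV01 ≈ 4.67177 × 1,711.5546 × 0.0001 = 0.799599.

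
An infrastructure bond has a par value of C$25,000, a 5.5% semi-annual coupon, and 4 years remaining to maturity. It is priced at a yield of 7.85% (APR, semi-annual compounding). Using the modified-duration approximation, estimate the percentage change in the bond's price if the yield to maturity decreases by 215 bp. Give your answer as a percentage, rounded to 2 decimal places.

Periodic yield y = 0.03925. Modified duration first:
  t   CF        PV=CF/(1+0.03925)^t    t·PV
  1       687.50       661.5348       661.5348
  2       687.50       636.5502     1,273.1003
  3       687.50       612.5092     1,837.5275
  4       687.50       589.3762     2,357.5047
  5       687.50       567.1168     2,835.5842
  6       687.50       545.6982     3,274.1891
  7       687.50       525.0885     3,675.6192
  8    25,687.50    18,878.2431   151,025.9446
  Σ                 23,016.1168   166,941.0043
P = 23,016.1168; D_Mac = 7.25322 half-year periods = 3.62661 yrs; D_mod = 3.62661/(1+0.03925) = 3.48964 yrs.
ΔP/P ≈ -D_mod · Δy = -3.48964 × (-0.0215) = +0.075027 = +7.5027%.

+7.50%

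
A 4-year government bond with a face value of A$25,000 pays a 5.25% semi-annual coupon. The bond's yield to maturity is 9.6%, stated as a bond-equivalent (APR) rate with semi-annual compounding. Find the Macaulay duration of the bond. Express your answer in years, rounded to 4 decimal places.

Periodic yield y = 0.048. Discount each cash flow and weight by its period:
  t   CF        PV=CF/(1+0.048)^t    t·PV
  1       656.25       626.1927       626.1927
  2       656.25       597.5122     1,195.0243
  3       656.25       570.1452     1,710.4356
  4       656.25       544.0317     2,176.1267
  5       656.25       519.1142     2,595.5710
  6       656.25       495.3380     2,972.0278
  7       656.25       472.6507     3,308.5551
  8    25,656.25    17,632.0544   141,056.4354
  Σ                 21,457.0391   155,640.3687
Price P = Σ PV = 21,457.0391.
Macaulay duration = Σ(t·PV) / P = 155,640.3687 / 21,457.0391 = 7.25358 half-year periods.
In years: 7.25358 / 2 = 3.62679 years.

3.6268 years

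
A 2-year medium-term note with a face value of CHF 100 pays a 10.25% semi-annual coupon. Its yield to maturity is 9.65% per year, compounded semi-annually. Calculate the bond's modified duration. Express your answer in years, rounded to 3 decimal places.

1.774 years

Periodic yield y = 0.04825. First find Macaulay duration:
  t   CF        PV=CF/(1+0.04825)^t    t·PV
  1        5.125         4.8891         4.8891
  2        5.125         4.6641         9.3281
  3        5.125         4.4494        13.3481
  4      105.125        87.0656       348.2623
  Σ                    101.0681       375.8277
P = 101.0681; Macaulay duration = 375.8277 / 101.0681 = 3.71856 half-year periods = 1.85928 years.
Modified duration = D_Mac / (1 + y) = 1.85928 / 1.04825 = 1.77370 years.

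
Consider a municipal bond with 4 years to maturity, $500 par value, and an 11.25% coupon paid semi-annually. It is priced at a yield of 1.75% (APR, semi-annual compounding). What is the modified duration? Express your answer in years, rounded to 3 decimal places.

3.408 years

Periodic yield y = 0.00875. First find Macaulay duration:
  t   CF        PV=CF/(1+0.00875)^t    t·PV
  1       28.125        27.8810        27.8810
  2       28.125        27.6392        55.2784
  3       28.125        27.3995        82.1984
  4       28.125        27.1618       108.6471
  5       28.125        26.9262       134.6309
  6       28.125        26.6926       160.1557
  7       28.125        26.4611       185.2276
  8      528.125       492.5704     3,940.5635
  Σ                    682.7318     4,694.5827
P = 682.7318; Macaulay duration = 4,694.5827 / 682.7318 = 6.87617 half-year periods = 3.43809 years.
Modified duration = D_Mac / (1 + y) = 3.43809 / 1.00875 = 3.40826 years.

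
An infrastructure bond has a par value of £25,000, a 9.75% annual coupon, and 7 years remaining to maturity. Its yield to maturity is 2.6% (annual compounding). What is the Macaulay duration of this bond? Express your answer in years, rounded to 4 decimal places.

5.6824 years

Periodic yield y = 0.026. Discount each cash flow and weight by its year:
  t   CF        PV=CF/(1+0.026)^t    t·PV
  1     2,437.50     2,375.7310     2,375.7310
  2     2,437.50     2,315.5273     4,631.0546
  3     2,437.50     2,256.8492     6,770.5476
  4     2,437.50     2,199.6581     8,798.6324
  5     2,437.50     2,143.9163    10,719.5814
  6     2,437.50     2,089.5870    12,537.5221
  7    27,437.50    22,925.1936   160,476.3553
  Σ                 36,306.4625   206,309.4243
Price P = Σ PV = 36,306.4625.
Macaulay duration = Σ(t·PV) / P = 206,309.4243 / 36,306.4625 = 5.68244 years.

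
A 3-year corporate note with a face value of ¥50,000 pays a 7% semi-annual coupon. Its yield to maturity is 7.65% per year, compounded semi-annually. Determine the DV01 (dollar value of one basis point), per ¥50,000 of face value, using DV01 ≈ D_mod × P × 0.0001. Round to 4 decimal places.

¥13.0404

Periodic yield y = 0.03825.
  t   CF        PV=CF/(1+0.03825)^t    t·PV
  1     1,750.00     1,685.5285     1,685.5285
  2     1,750.00     1,623.4323     3,246.8645
  3     1,750.00     1,563.6236     4,690.8709
  4     1,750.00     1,506.0184     6,024.0738
  5     1,750.00     1,450.5355     7,252.6773
  6    51,750.00    41,314.1399   247,884.8392
  Σ                 49,143.2782   270,784.8542
P = 49,143.2782; D_Mac = 5.51011 half-year periods = 2.75505 yrs; D_mod = 2.65356 yrs.
DV01 ≈ 2.65356 × 49,143.2782 × 0.0001 = 13.040446.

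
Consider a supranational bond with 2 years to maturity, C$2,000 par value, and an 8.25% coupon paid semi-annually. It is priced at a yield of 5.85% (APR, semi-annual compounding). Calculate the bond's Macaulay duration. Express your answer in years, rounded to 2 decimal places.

Periodic yield y = 0.02925. Discount each cash flow and weight by its period:
  t   CF        PV=CF/(1+0.02925)^t    t·PV
  1        82.50        80.1555        80.1555
  2        82.50        77.8775       155.7551
  3        82.50        75.6644       226.9931
  4     2,082.50     1,855.6733     7,422.6930
  Σ                  2,089.3706     7,885.5966
Price P = Σ PV = 2,089.3706.
Macaulay duration = Σ(t·PV) / P = 7,885.5966 / 2,089.3706 = 3.77415 half-year periods.
In years: 3.77415 / 2 = 1.88707 years.

1.89 years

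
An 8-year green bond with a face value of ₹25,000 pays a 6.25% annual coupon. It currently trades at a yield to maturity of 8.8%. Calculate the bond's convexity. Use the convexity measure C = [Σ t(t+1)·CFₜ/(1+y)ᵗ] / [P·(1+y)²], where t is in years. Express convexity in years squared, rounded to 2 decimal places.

With y = 0.088:
  t   CF        PV=CF/(1+0.088)^t    t·PV        t(t+1)·PV
  1     1,562.50     1,436.1213     1,436.1213       2,872.2426
  2     1,562.50     1,319.9645     2,639.9289       7,919.7867
  3     1,562.50     1,213.2026     3,639.6079      14,558.4315
  4     1,562.50     1,115.0759     4,460.3038      22,301.5188
  5     1,562.50     1,024.8860     5,124.4299      30,746.5792
  6     1,562.50       941.9908     5,651.9447      39,563.6129
  7     1,562.50       865.8004     6,060.6025      48,484.8198
  8    26,562.50    13,528.1305   108,225.0441     974,025.3970
  Σ                 21,445.1720   137,237.9830   1,140,472.3884
P = 21,445.1720.
Convexity = Σ t(t+1)·PV / [P·(1+y)²] = 1,140,472.3884 / (21,445.1720 × 1.183744) = 44.92597.

44.93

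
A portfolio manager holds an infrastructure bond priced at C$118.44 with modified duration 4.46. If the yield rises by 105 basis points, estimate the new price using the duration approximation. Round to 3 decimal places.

Duration approximation: ΔP/P ≈ -D_mod · Δy = -4.46 × (+0.0105) = -0.046830.
New price ≈ 118.44 × (1 - 0.046830) = 112.8934548.

C$112.893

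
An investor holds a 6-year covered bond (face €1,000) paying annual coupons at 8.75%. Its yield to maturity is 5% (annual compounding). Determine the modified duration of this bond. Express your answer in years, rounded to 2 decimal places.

Periodic yield y = 0.05. First find Macaulay duration:
  t   CF        PV=CF/(1+0.05)^t    t·PV
  1        87.50        83.3333        83.3333
  2        87.50        79.3651       158.7302
  3        87.50        75.5858       226.7574
  4        87.50        71.9865       287.9459
  5        87.50        68.5585       342.7927
  6     1,087.50       811.5092     4,869.0555
  Σ                  1,190.3385     5,968.6149
P = 1,190.3385; Macaulay duration = 5,968.6149 / 1,190.3385 = 5.01422 years.
Modified duration = D_Mac / (1 + y) = 5.01422 / 1.05 = 4.77544 years.

4.78 years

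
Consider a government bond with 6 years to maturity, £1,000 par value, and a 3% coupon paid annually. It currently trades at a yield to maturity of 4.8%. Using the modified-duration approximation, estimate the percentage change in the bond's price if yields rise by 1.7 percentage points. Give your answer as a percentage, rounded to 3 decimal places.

-9.011%

Periodic yield y = 0.048. Modified duration first:
  t   CF        PV=CF/(1+0.048)^t    t·PV
  1        30.00        28.6260        28.6260
  2        30.00        27.3148        54.6297
  3        30.00        26.0638        78.1913
  4        30.00        24.8700        99.4801
  5        30.00        23.7309       118.6547
  6     1,030.00       777.4447     4,664.6684
  Σ                    908.0503     5,044.2502
P = 908.0503; D_Mac = 5.55503 yrs; D_mod = 5.55503/(1+0.048) = 5.30061 yrs.
ΔP/P ≈ -D_mod · Δy = -5.30061 × (+0.017) = -0.090110 = -9.0110%.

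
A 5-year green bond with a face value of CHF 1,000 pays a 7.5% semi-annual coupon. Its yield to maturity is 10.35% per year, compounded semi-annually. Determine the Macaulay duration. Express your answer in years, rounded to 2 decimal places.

Periodic yield y = 0.05175. Discount each cash flow and weight by its period:
  t   CF        PV=CF/(1+0.05175)^t    t·PV
  1        37.50        35.6549        35.6549
  2        37.50        33.9005        67.8010
  3        37.50        32.2325        96.6974
  4        37.50        30.6465       122.5861
  5        37.50        29.1386       145.6930
  6        37.50        27.7049       166.2292
  7        37.50        26.3417       184.3918
  8        37.50        25.0456       200.3646
  9        37.50        23.8132       214.3192
  10    1,037.50       626.4161     6,264.1608
  Σ                    890.8944     7,497.8981
Price P = Σ PV = 890.8944.
Macaulay duration = Σ(t·PV) / P = 7,497.8981 / 890.8944 = 8.41615 half-year periods.
In years: 8.41615 / 2 = 4.20807 years.

4.21 years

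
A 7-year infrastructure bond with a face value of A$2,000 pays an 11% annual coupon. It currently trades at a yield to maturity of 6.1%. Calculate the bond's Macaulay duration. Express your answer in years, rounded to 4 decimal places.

5.4440 years

Periodic yield y = 0.061. Discount each cash flow and weight by its year:
  t   CF        PV=CF/(1+0.061)^t    t·PV
  1       220.00       207.3516       207.3516
  2       220.00       195.4303       390.8606
  3       220.00       184.1944       552.5833
  4       220.00       173.6046       694.4183
  5       220.00       163.6235       818.1177
  6       220.00       154.2163       925.2980
  7     2,220.00     1,466.7135    10,266.9944
  Σ                  2,545.1342    13,855.6239
Price P = Σ PV = 2,545.1342.
Macaulay duration = Σ(t·PV) / P = 13,855.6239 / 2,545.1342 = 5.44397 years.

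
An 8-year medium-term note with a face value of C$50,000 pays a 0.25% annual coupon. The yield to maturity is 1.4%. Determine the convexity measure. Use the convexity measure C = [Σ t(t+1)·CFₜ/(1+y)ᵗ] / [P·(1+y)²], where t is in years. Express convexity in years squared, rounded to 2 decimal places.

69.17

With y = 0.014:
  t   CF        PV=CF/(1+0.014)^t    t·PV        t(t+1)·PV
  1       125.00       123.2742       123.2742         246.5483
  2       125.00       121.5722       243.1443         729.4329
  3       125.00       119.8936       359.6809       1,438.7237
  4       125.00       118.2383       472.9532       2,364.7661
  5       125.00       116.6058       583.0291       3,498.1747
  6       125.00       114.9959       689.9753       4,829.8270
  7       125.00       113.4082       793.8572       6,350.8573
  8    50,125.00    44,848.7916   358,790.3325   3,229,112.9929
  Σ                 45,676.7797   362,056.2467   3,248,571.3228
P = 45,676.7797.
Convexity = Σ t(t+1)·PV / [P·(1+y)²] = 3,248,571.3228 / (45,676.7797 × 1.028196) = 69.17052.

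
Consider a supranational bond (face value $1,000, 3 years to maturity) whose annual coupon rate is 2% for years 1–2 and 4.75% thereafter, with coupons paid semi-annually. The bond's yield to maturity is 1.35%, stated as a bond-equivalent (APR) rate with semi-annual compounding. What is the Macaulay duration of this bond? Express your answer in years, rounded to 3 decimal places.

Periodic yield y = 0.00675. Discount each cash flow and weight by its period:
  t   CF        PV=CF/(1+0.00675)^t    t·PV
  1        10.00         9.9330         9.9330
  2        10.00         9.8664        19.7327
  3        10.00         9.8002        29.4006
  4        10.00         9.7345        38.9380
  5        23.75        22.9644       114.8221
  6     1,023.75       983.2503     5,899.5018
  Σ                  1,045.5487     6,112.3281
Price P = Σ PV = 1,045.5487.
Macaulay duration = Σ(t·PV) / P = 6,112.3281 / 1,045.5487 = 5.84605 half-year periods.
In years: 5.84605 / 2 = 2.92302 years.

2.923 years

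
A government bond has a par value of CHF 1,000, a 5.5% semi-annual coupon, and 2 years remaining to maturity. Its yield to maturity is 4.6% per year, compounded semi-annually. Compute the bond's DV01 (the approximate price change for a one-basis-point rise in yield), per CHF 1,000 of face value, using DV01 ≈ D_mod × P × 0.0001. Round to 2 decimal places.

CHF 0.19

Periodic yield y = 0.023.
  t   CF        PV=CF/(1+0.023)^t    t·PV
  1        27.50        26.8817        26.8817
  2        27.50        26.2773        52.5547
  3        27.50        25.6866        77.0597
  4     1,027.50       938.1651     3,752.6606
  Σ                  1,017.0108     3,909.1567
P = 1,017.0108; D_Mac = 3.84377 half-year periods = 1.92189 yrs; D_mod = 1.87868 yrs.
DV01 ≈ 1.87868 × 1,017.0108 × 0.0001 = 0.191063.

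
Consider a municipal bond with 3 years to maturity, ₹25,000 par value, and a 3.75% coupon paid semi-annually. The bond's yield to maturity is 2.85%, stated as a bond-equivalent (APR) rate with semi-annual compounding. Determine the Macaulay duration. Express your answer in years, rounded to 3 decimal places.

2.867 years

Periodic yield y = 0.01425. Discount each cash flow and weight by its period:
  t   CF        PV=CF/(1+0.01425)^t    t·PV
  1       468.75       462.1642       462.1642
  2       468.75       455.6709       911.3417
  3       468.75       449.2688     1,347.8063
  4       468.75       442.9566     1,771.8266
  5       468.75       436.7332     2,183.6660
  6    25,468.75    23,395.7802   140,374.6811
  Σ                 25,642.5738   147,051.4858
Price P = Σ PV = 25,642.5738.
Macaulay duration = Σ(t·PV) / P = 147,051.4858 / 25,642.5738 = 5.73466 half-year periods.
In years: 5.73466 / 2 = 2.86733 years.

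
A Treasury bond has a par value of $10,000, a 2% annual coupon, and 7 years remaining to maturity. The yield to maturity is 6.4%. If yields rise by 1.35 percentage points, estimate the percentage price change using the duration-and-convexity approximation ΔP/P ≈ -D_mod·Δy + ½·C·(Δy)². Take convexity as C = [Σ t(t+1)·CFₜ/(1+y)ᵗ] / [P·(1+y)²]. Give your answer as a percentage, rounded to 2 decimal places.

-7.87%

With y = 0.064:
  t   CF        PV=CF/(1+0.064)^t    t·PV        t(t+1)·PV
  1       200.00       187.9699       187.9699         375.9398
  2       200.00       176.6635       353.3269       1,059.9808
  3       200.00       166.0371       498.1113       1,992.4451
  4       200.00       156.0499       624.1996       3,120.9979
  5       200.00       146.6634       733.3172       4,399.9031
  6       200.00       137.8416       827.0495       5,789.3462
  7    10,200.00     6,607.0680    46,249.4759     369,995.8075
  Σ                  7,578.2934    49,473.4503     386,734.4204
P = 7,578.2934; D_Mac = 6.52831 yrs; D_mod = 6.13563 yrs; C = 45.07733.
Duration effect: -6.13563 × (+0.0135) = -0.082831
Convexity effect: 0.5 × 45.07733 × (0.0135)² = +0.0041077
ΔP/P ≈ -0.082831 + 0.0041077 = -0.078723 = -7.8723%.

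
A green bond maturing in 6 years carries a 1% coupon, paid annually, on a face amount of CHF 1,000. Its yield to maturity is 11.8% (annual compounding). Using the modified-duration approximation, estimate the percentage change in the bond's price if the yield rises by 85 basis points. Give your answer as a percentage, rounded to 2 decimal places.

-4.40%

Periodic yield y = 0.118. Modified duration first:
  t   CF        PV=CF/(1+0.118)^t    t·PV
  1        10.00         8.9445         8.9445
  2        10.00         8.0005        16.0010
  3        10.00         7.1561        21.4682
  4        10.00         6.4008        25.6031
  5        10.00         5.7252        28.6260
  6     1,010.00       517.2143     3,103.2860
  Σ                    553.4414     3,203.9289
P = 553.4414; D_Mac = 5.78910 yrs; D_mod = 5.78910/(1+0.118) = 5.17809 yrs.
ΔP/P ≈ -D_mod · Δy = -5.17809 × (+0.0085) = -0.044014 = -4.4014%.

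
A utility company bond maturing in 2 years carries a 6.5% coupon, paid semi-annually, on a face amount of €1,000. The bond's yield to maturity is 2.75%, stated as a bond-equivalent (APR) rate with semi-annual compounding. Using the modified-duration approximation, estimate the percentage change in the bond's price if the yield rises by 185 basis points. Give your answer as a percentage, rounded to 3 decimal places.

-3.488%

Periodic yield y = 0.01375. Modified duration first:
  t   CF        PV=CF/(1+0.01375)^t    t·PV
  1        32.50        32.0592        32.0592
  2        32.50        31.6244        63.2487
  3        32.50        31.1954        93.5862
  4     1,032.50       977.6122     3,910.4486
  Σ                  1,072.4911     4,099.3427
P = 1,072.4911; D_Mac = 3.82226 half-year periods = 1.91113 yrs; D_mod = 1.91113/(1+0.01375) = 1.88521 yrs.
ΔP/P ≈ -D_mod · Δy = -1.88521 × (+0.0185) = -0.034876 = -3.4876%.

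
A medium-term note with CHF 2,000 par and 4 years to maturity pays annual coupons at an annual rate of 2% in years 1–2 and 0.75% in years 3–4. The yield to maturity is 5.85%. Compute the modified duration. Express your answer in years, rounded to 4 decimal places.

3.6687 years

Periodic yield y = 0.0585. First find Macaulay duration:
  t   CF        PV=CF/(1+0.0585)^t    t·PV
  1        40.00        37.7893        37.7893
  2        40.00        35.7008        71.4017
  3        15.00        12.6479        37.9437
  4     2,015.00     1,605.1351     6,420.5405
  Σ                  1,691.2732     6,567.6752
P = 1,691.2732; Macaulay duration = 6,567.6752 / 1,691.2732 = 3.88327 years.
Modified duration = D_Mac / (1 + y) = 3.88327 / 1.0585 = 3.66866 years.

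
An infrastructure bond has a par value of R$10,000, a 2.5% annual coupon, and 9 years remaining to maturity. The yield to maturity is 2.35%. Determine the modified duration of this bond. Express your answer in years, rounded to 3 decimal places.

7.988 years

Periodic yield y = 0.0235. First find Macaulay duration:
  t   CF        PV=CF/(1+0.0235)^t    t·PV
  1       250.00       244.2599       244.2599
  2       250.00       238.6516       477.3032
  3       250.00       233.1720       699.5161
  4       250.00       227.8183       911.2732
  5       250.00       222.5875     1,112.9375
  6       250.00       217.4768     1,304.8608
  7       250.00       212.4834     1,487.3840
  8       250.00       207.6047     1,660.8378
  9    10,250.00     8,316.3593    74,847.2334
  Σ                 10,120.4135    82,745.6059
P = 10,120.4135; Macaulay duration = 82,745.6059 / 10,120.4135 = 8.17611 years.
Modified duration = D_Mac / (1 + y) = 8.17611 / 1.0235 = 7.98838 years.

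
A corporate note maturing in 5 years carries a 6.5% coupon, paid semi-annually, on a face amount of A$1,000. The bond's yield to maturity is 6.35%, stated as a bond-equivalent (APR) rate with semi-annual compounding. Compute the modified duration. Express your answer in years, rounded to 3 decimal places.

Periodic yield y = 0.03175. First find Macaulay duration:
  t   CF        PV=CF/(1+0.03175)^t    t·PV
  1        32.50        31.4999        31.4999
  2        32.50        30.5305        61.0611
  3        32.50        29.5910        88.7731
  4        32.50        28.6804       114.7217
  5        32.50        27.7978       138.9892
  6        32.50        26.9424       161.6545
  7        32.50        26.1133       182.7932
  8        32.50        25.3097       202.4779
  9        32.50        24.5309       220.7779
  10    1,032.50       755.3449     7,553.4487
  Σ                  1,006.3409     8,756.1970
P = 1,006.3409; Macaulay duration = 8,756.1970 / 1,006.3409 = 8.70102 half-year periods = 4.35051 years.
Modified duration = D_Mac / (1 + y) = 4.35051 / 1.03175 = 4.21663 years.

4.217 years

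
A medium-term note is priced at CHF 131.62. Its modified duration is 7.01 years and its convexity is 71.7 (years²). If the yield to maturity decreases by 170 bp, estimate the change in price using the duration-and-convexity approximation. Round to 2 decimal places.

Duration effect: -D_mod·Δy = -7.01 × (-0.017) = +0.119170
Convexity effect: ½·C·(Δy)² = 0.5 × 71.7 × (-0.017)² = +0.01036065
ΔP/P ≈ +0.119170 + 0.01036065 = +0.12953065
ΔP ≈ 131.62 × (+0.12953065) = +17.048824153.

+CHF 17.05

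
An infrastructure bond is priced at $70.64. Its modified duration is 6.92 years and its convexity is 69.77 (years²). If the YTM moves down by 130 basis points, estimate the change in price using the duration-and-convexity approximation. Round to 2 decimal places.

Duration effect: -D_mod·Δy = -6.92 × (-0.013) = +0.089960
Convexity effect: ½·C·(Δy)² = 0.5 × 69.77 × (-0.013)² = +0.005895565
ΔP/P ≈ +0.089960 + 0.005895565 = +0.095855565
ΔP ≈ 70.64 × (+0.095855565) = +6.7712371116.

+$6.77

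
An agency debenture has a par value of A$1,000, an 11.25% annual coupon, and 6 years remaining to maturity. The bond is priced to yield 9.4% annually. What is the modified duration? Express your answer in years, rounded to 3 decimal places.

Periodic yield y = 0.094. First find Macaulay duration:
  t   CF        PV=CF/(1+0.094)^t    t·PV
  1       112.50       102.8336       102.8336
  2       112.50        93.9978       187.9957
  3       112.50        85.9212       257.7637
  4       112.50        78.5386       314.1545
  5       112.50        71.7903       358.9516
  6     1,112.50       648.9274     3,893.5642
  Σ                  1,082.0090     5,115.2633
P = 1,082.0090; Macaulay duration = 5,115.2633 / 1,082.0090 = 4.72756 years.
Modified duration = D_Mac / (1 + y) = 4.72756 / 1.094 = 4.32135 years.

4.321 years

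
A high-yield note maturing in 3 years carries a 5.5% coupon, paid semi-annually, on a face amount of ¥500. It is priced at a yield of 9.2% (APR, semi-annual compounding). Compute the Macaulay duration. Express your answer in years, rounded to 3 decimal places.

2.794 years

Periodic yield y = 0.046. Discount each cash flow and weight by its period:
  t   CF        PV=CF/(1+0.046)^t    t·PV
  1        13.75        13.1453        13.1453
  2        13.75        12.5672        25.1344
  3        13.75        12.0146        36.0437
  4        13.75        11.4862        45.9448
  5        13.75        10.9811        54.9053
  6       513.75       392.2489     2,353.4934
  Σ                    452.4432     2,528.6668
Price P = Σ PV = 452.4432.
Macaulay duration = Σ(t·PV) / P = 2,528.6668 / 452.4432 = 5.58892 half-year periods.
In years: 5.58892 / 2 = 2.79446 years.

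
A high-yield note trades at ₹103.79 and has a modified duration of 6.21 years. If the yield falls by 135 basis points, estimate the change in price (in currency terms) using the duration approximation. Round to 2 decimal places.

+₹8.70

Duration approximation: ΔP/P ≈ -D_mod · Δy = -6.21 × (-0.0135) = +0.083835.
ΔP ≈ 103.79 × (+0.083835) = +8.70123465.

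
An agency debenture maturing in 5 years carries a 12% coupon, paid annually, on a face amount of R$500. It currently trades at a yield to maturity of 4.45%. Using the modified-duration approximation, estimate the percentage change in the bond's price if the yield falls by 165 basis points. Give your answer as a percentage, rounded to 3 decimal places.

+6.593%

Periodic yield y = 0.0445. Modified duration first:
  t   CF        PV=CF/(1+0.0445)^t    t·PV
  1        60.00        57.4438        57.4438
  2        60.00        54.9964       109.9928
  3        60.00        52.6533       157.9600
  4        60.00        50.4101       201.6404
  5       560.00       450.4492     2,252.2459
  Σ                    665.9528     2,779.2829
P = 665.9528; D_Mac = 4.17339 yrs; D_mod = 4.17339/(1+0.0445) = 3.99559 yrs.
ΔP/P ≈ -D_mod · Δy = -3.99559 × (-0.0165) = +0.065927 = +6.5927%.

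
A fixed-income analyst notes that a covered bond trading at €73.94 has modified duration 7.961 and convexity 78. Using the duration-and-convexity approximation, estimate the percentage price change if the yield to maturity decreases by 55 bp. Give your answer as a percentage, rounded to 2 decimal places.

+4.50%

Duration effect: -D_mod·Δy = -7.961 × (-0.0055) = +0.0437855
Convexity effect: ½·C·(Δy)² = 0.5 × 78 × (-0.0055)² = +0.00117975
ΔP/P ≈ +0.0437855 + 0.00117975 = +0.04496525
= +4.496525%.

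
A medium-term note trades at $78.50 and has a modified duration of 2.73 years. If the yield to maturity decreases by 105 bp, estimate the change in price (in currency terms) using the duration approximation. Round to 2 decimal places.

+$2.25

Duration approximation: ΔP/P ≈ -D_mod · Δy = -2.73 × (-0.0105) = +0.028665.
ΔP ≈ 78.50 × (+0.028665) = +2.2502025.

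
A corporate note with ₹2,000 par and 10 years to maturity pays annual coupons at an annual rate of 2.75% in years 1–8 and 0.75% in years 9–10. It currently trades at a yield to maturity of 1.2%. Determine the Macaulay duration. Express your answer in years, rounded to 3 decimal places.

8.948 years

Periodic yield y = 0.012. Discount each cash flow and weight by its year:
  t   CF        PV=CF/(1+0.012)^t    t·PV
  1        55.00        54.3478        54.3478
  2        55.00        53.7034       107.4068
  3        55.00        53.0666       159.1998
  4        55.00        52.4373       209.7494
  5        55.00        51.8156       259.0778
  6        55.00        51.2011       307.2068
  7        55.00        50.5940       354.1581
  8        55.00        49.9941       399.9526
  9        15.00        13.4731       121.2577
  10    2,015.00     1,788.4217    17,884.2168
  Σ                  2,219.0547    19,856.5734
Price P = Σ PV = 2,219.0547.
Macaulay duration = Σ(t·PV) / P = 19,856.5734 / 2,219.0547 = 8.94821 years.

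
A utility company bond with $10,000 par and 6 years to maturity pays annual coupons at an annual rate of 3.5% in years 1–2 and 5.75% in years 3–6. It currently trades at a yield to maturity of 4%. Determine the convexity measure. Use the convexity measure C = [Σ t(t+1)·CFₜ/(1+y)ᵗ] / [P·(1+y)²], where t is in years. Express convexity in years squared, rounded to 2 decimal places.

With y = 0.04:
  t   CF        PV=CF/(1+0.04)^t    t·PV        t(t+1)·PV
  1       350.00       336.5385       336.5385         673.0769
  2       350.00       323.5947       647.1893       1,941.5680
  3       575.00       511.1729     1,533.5187       6,134.0749
  4       575.00       491.5124     1,966.0496       9,830.2482
  5       575.00       472.6081     2,363.0404      14,178.2426
  6    10,575.00     8,357.5761    50,145.4567     351,018.1966
  Σ                 10,493.0026    56,991.7933     383,775.4072
P = 10,493.0026.
Convexity = Σ t(t+1)·PV / [P·(1+y)²] = 383,775.4072 / (10,493.0026 × 1.081600) = 33.81510.

33.82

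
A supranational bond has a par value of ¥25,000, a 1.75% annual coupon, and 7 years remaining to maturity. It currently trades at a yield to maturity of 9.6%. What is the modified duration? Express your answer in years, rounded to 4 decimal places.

5.9544 years

Periodic yield y = 0.096. First find Macaulay duration:
  t   CF        PV=CF/(1+0.096)^t    t·PV
  1       437.50       399.1788       399.1788
  2       437.50       364.2143       728.4285
  3       437.50       332.3123       996.9369
  4       437.50       303.2046     1,212.8186
  5       437.50       276.6466     1,383.2328
  6       437.50       252.4148     1,514.4885
  7    25,437.50    13,390.6157    93,734.3102
  Σ                 15,318.5871    99,969.3943
P = 15,318.5871; Macaulay duration = 99,969.3943 / 15,318.5871 = 6.52602 years.
Modified duration = D_Mac / (1 + y) = 6.52602 / 1.096 = 5.95440 years.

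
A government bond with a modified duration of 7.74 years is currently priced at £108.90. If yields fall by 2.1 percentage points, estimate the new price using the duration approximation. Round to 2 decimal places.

Duration approximation: ΔP/P ≈ -D_mod · Δy = -7.74 × (-0.021) = +0.162540.
New price ≈ 108.90 × (1 + 0.162540) = 126.600606.

£126.60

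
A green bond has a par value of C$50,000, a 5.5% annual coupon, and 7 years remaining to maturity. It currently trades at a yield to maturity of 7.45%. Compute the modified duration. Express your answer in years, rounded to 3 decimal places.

5.519 years

Periodic yield y = 0.0745. First find Macaulay duration:
  t   CF        PV=CF/(1+0.0745)^t    t·PV
  1     2,750.00     2,559.3299     2,559.3299
  2     2,750.00     2,381.8799     4,763.7597
  3     2,750.00     2,216.7332     6,650.1997
  4     2,750.00     2,063.0370     8,252.1480
  5     2,750.00     1,919.9972     9,599.9860
  6     2,750.00     1,786.8750    10,721.2501
  7    52,750.00    31,899.0335   223,293.2348
  Σ                 44,826.8858   265,839.9081
P = 44,826.8858; Macaulay duration = 265,839.9081 / 44,826.8858 = 5.93037 years.
Modified duration = D_Mac / (1 + y) = 5.93037 / 1.0745 = 5.51919 years.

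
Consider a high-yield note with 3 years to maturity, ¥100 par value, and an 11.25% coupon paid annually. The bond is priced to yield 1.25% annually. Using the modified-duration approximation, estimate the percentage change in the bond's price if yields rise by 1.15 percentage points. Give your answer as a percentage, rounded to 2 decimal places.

Periodic yield y = 0.0125. Modified duration first:
  t   CF        PV=CF/(1+0.0125)^t    t·PV
  1        11.25        11.1111        11.1111
  2        11.25        10.9739        21.9479
  3       111.25       107.1803       321.5409
  Σ                    129.2653       354.5999
P = 129.2653; D_Mac = 2.74319 yrs; D_mod = 2.74319/(1+0.0125) = 2.70933 yrs.
ΔP/P ≈ -D_mod · Δy = -2.70933 × (+0.0115) = -0.031157 = -3.1157%.

-3.12%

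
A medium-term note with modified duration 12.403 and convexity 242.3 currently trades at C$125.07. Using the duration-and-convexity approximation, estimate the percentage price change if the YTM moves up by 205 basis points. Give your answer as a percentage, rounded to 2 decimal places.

Duration effect: -D_mod·Δy = -12.403 × (+0.0205) = -0.2542615
Convexity effect: ½·C·(Δy)² = 0.5 × 242.3 × (0.0205)² = +0.0509132875
ΔP/P ≈ -0.2542615 + 0.0509132875 = -0.2033482125
= -20.33482125%.

-20.33%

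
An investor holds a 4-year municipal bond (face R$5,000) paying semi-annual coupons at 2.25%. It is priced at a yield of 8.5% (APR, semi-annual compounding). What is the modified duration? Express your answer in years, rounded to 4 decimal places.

3.6681 years

Periodic yield y = 0.0425. First find Macaulay duration:
  t   CF        PV=CF/(1+0.0425)^t    t·PV
  1        56.25        53.9568        53.9568
  2        56.25        51.7572       103.5143
  3        56.25        49.6472       148.9415
  4        56.25        47.6232       190.4927
  5        56.25        45.6817       228.4085
  6        56.25        43.8194       262.9162
  7        56.25        42.0330       294.2308
  8     5,056.25     3,624.2657    28,994.1257
  Σ                  3,958.7841    30,276.5864
P = 3,958.7841; Macaulay duration = 30,276.5864 / 3,958.7841 = 7.64795 half-year periods = 3.82398 years.
Modified duration = D_Mac / (1 + y) = 3.82398 / 1.0425 = 3.66808 years.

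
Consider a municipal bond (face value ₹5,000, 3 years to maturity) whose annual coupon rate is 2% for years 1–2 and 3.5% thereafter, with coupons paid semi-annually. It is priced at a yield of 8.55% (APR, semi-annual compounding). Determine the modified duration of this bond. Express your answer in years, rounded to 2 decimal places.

2.80 years

Periodic yield y = 0.04275. First find Macaulay duration:
  t   CF        PV=CF/(1+0.04275)^t    t·PV
  1        50.00        47.9501        47.9501
  2        50.00        45.9843        91.9686
  3        50.00        44.0991       132.2972
  4        50.00        42.2911       169.1645
  5        87.50        70.9753       354.8764
  6     5,087.50     3,957.5210    23,745.1262
  Σ                  4,208.8209    24,541.3830
P = 4,208.8209; Macaulay duration = 24,541.3830 / 4,208.8209 = 5.83094 half-year periods = 2.91547 years.
Modified duration = D_Mac / (1 + y) = 2.91547 / 1.04275 = 2.79594 years.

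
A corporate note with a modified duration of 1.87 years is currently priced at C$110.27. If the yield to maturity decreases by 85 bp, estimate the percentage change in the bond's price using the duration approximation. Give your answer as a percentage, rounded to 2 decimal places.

Duration approximation: ΔP/P ≈ -D_mod · Δy = -1.87 × (-0.0085) = +0.015895.
As a percentage: +1.5895%.

+1.59%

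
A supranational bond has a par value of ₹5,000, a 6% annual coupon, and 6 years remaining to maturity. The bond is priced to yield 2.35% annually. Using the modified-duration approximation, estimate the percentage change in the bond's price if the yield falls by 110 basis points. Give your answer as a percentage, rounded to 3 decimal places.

Periodic yield y = 0.0235. Modified duration first:
  t   CF        PV=CF/(1+0.0235)^t    t·PV
  1       300.00       293.1119       293.1119
  2       300.00       286.3819       572.7638
  3       300.00       279.8064       839.4193
  4       300.00       273.3820     1,093.5279
  5       300.00       267.1050     1,335.5250
  6     5,300.00     4,610.5081    27,663.0485
  Σ                  6,010.2953    31,797.3964
P = 6,010.2953; D_Mac = 5.29049 yrs; D_mod = 5.29049/(1+0.0235) = 5.16902 yrs.
ΔP/P ≈ -D_mod · Δy = -5.16902 × (-0.011) = +0.056859 = +5.6859%.

+5.686%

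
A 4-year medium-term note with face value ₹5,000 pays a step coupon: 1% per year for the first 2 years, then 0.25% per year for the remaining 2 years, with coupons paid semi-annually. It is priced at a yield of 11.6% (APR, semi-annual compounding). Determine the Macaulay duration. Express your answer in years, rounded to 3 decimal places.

3.922 years

Periodic yield y = 0.058. Discount each cash flow and weight by its period:
  t   CF        PV=CF/(1+0.058)^t    t·PV
  1        25.00        23.6295        23.6295
  2        25.00        22.3341        44.6682
  3        25.00        21.1097        63.3292
  4        25.00        19.9525        79.8100
  5         6.25         4.7147        23.5734
  6         6.25         4.4562        26.7373
  7         6.25         4.2119        29.4835
  8     5,006.25     3,188.7993    25,510.3947
  Σ                  3,289.2080    25,801.6258
Price P = Σ PV = 3,289.2080.
Macaulay duration = Σ(t·PV) / P = 25,801.6258 / 3,289.2080 = 7.84433 half-year periods.
In years: 7.84433 / 2 = 3.92216 years.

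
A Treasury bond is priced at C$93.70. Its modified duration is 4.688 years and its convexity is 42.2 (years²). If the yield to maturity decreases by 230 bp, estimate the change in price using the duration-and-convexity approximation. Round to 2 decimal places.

+C$11.15

Duration effect: -D_mod·Δy = -4.688 × (-0.023) = +0.107824
Convexity effect: ½·C·(Δy)² = 0.5 × 42.2 × (-0.023)² = +0.0111619
ΔP/P ≈ +0.107824 + 0.0111619 = +0.1189859
ΔP ≈ 93.70 × (+0.1189859) = +11.14897883.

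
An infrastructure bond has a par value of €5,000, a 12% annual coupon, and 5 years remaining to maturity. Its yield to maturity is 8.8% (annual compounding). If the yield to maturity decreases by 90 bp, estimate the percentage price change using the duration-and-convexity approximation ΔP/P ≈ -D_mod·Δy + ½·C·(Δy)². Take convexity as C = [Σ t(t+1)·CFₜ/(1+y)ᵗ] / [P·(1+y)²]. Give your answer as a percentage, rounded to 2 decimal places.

+3.47%

With y = 0.088:
  t   CF        PV=CF/(1+0.088)^t    t·PV        t(t+1)·PV
  1       600.00       551.4706       551.4706       1,102.9412
  2       600.00       506.8663     1,013.7327       3,041.1981
  3       600.00       465.8698     1,397.6094       5,590.4377
  4       600.00       428.1892     1,712.7566       8,563.7832
  5     5,600.00     3,673.1913    18,365.9566     110,195.7398
  Σ                  5,625.5872    23,041.5260     128,494.1000
P = 5,625.5872; D_Mac = 4.09584 yrs; D_mod = 3.76456 yrs; C = 19.29557.
Duration effect: -3.76456 × (-0.009) = +0.033881
Convexity effect: 0.5 × 19.29557 × (-0.009)² = +0.0007815
ΔP/P ≈ +0.033881 + 0.0007815 = +0.034663 = +3.4663%.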